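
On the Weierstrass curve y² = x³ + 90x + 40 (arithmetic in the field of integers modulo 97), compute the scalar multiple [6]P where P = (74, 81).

Repeated addition: build up to 6P.
2P: tangent at (74, 81): λ = (3·74² + 90)/(2·81) ≡ 28/65. 65⁻¹ ≡ 3 (mod 97) since 65·3 = 195 ≡ 1, so λ ≡ 28·3 ≡ 84.
  x = λ² - 74 - 74 = 7056 - 148 ≡ 21; y = λ·(74 - 21) - 81 ≡ 6. → (21, 6)
3P: (21, 6) + (74, 81). λ = (81 - 6)/(74 - 21) ≡ 75/53 mod 97. 53⁻¹ ≡ 11 (mod 97), so λ ≡ 49.
  x = λ² - 21 - 74 = 2401 - 95 ≡ 75; y = λ·(21 - 75) - 6 ≡ 64. → (75, 64)
4P: (75, 64) + (74, 81). λ = (81 - 64)/(74 - 75) ≡ 17/96 mod 97. 96⁻¹ ≡ 96 (mod 97) since 96·96 = 9216 ≡ 1, so λ ≡ 80.
  x = λ² - 75 - 74 = 6400 - 149 ≡ 43; y = λ·(75 - 43) - 64 ≡ 71. → (43, 71)
5P: (43, 71) + (74, 81). λ = (81 - 71)/(74 - 43) ≡ 10/31 mod 97. 31⁻¹ ≡ 72 (mod 97), so λ ≡ 41.
  x = λ² - 43 - 74 = 1681 - 117 ≡ 12; y = λ·(43 - 12) - 71 ≡ 36. → (12, 36)
6P: (12, 36) + (74, 81). λ = (81 - 36)/(74 - 12) ≡ 45/62 mod 97. 62⁻¹ ≡ 36 (mod 97) since 62·36 = 2232 ≡ 1, so λ ≡ 68.
  x = λ² - 12 - 74 = 4624 - 86 ≡ 76; y = λ·(12 - 76) - 36 ≡ 74. → (76, 74)

(76, 74)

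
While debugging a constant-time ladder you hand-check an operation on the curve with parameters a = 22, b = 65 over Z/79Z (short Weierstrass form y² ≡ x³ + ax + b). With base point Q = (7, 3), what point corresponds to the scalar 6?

Repeated addition: build up to 6Q.
2Q: tangent at (7, 3): λ = (3·7² + 22)/(2·3) ≡ 11/6. 6⁻¹ ≡ 66 (mod 79) since 6·66 = 396 ≡ 1, so λ ≡ 11·66 ≡ 15.
  x = λ² - 7 - 7 = 225 - 14 ≡ 53; y = λ·(7 - 53) - 3 ≡ 18. → (53, 18)
3Q: (53, 18) + (7, 3). λ = (3 - 18)/(7 - 53) ≡ 64/33 mod 79. 33⁻¹ ≡ 12 (mod 79), so λ ≡ 57.
  x = λ² - 53 - 7 = 3249 - 60 ≡ 29; y = λ·(53 - 29) - 18 ≡ 7. → (29, 7)
4Q: (29, 7) + (7, 3). λ = (3 - 7)/(7 - 29) ≡ 75/57 mod 79. 57⁻¹ ≡ 61 (mod 79), so λ ≡ 72.
  x = λ² - 29 - 7 = 5184 - 36 ≡ 13; y = λ·(29 - 13) - 7 ≡ 39. → (13, 39)
5Q: (13, 39) + (7, 3). λ = (3 - 39)/(7 - 13) ≡ 43/73 mod 79. 73⁻¹ ≡ 13 (mod 79) since 73·13 = 949 ≡ 1, so λ ≡ 6.
  x = λ² - 13 - 7 = 36 - 20 ≡ 16; y = λ·(13 - 16) - 39 ≡ 22. → (16, 22)
6Q: (16, 22) + (7, 3). λ = (3 - 22)/(7 - 16) ≡ 60/70 mod 79. 70⁻¹ ≡ 35 (mod 79), so λ ≡ 46.
  x = λ² - 16 - 7 = 2116 - 23 ≡ 39; y = λ·(16 - 39) - 22 ≡ 26. → (39, 26)

(39, 26)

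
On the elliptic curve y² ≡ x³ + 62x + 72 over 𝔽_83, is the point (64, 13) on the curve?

yes

y² = 13² ≡ 3; x³ + 62x + 72 = 266184 ≡ 3 (mod 83). 3 = 3.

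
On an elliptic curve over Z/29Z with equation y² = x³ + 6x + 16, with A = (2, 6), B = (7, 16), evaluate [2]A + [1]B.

(9, 25)

First 2A:
Repeated addition: build up to 2A.
2A: tangent at (2, 6): λ = (3·2² + 6)/(2·6) ≡ 18/12. 12⁻¹ ≡ 17 (mod 29) since 12·17 = 204 ≡ 1, so λ ≡ 18·17 ≡ 16.
  x = λ² - 2 - 2 = 256 - 4 ≡ 20; y = λ·(2 - 20) - 6 ≡ 25. → (20, 25)
2A = (20, 25).
Finally 2A + B:
(20, 25) + (7, 16). λ = (16 - 25)/(7 - 20) ≡ 20/16 mod 29. 16⁻¹ ≡ 20 (mod 29), so λ ≡ 23.
  x = λ² - 20 - 7 = 529 - 27 ≡ 9; y = λ·(20 - 9) - 25 ≡ 25. → (9, 25)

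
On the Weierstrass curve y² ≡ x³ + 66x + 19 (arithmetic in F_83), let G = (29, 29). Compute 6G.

(41, 10)

Double-and-add on 6 = (110)₂. Start with G = (29, 29) for the leading 1-bit.
double: tangent at (29, 29): λ = (3·29² + 66)/(2·29) ≡ 16/58. 58⁻¹ ≡ 73 (mod 83), so λ ≡ 16·73 ≡ 6.
  x = λ² - 29 - 29 = 36 - 58 ≡ 61; y = λ·(29 - 61) - 29 ≡ 28. → (61, 28)
add G: (61, 28) + (29, 29). λ = (29 - 28)/(29 - 61) ≡ 1/51 mod 83. 51⁻¹ ≡ 70 (mod 83) since 51·70 = 3570 ≡ 1, so λ ≡ 70.
  x = λ² - 61 - 29 = 4900 - 90 ≡ 79; y = λ·(61 - 79) - 28 ≡ 40. → (79, 40)
double: tangent at (79, 40): λ = (3·79² + 66)/(2·40) ≡ 31/80. 80⁻¹ ≡ 55 (mod 83), so λ ≡ 31·55 ≡ 45.
  x = λ² - 79 - 79 = 2025 - 158 ≡ 41; y = λ·(79 - 41) - 40 ≡ 10. → (41, 10)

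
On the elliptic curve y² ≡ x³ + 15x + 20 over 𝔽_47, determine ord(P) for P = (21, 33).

10

2P: tangent at (21, 33): λ = (3·21² + 15)/(2·33) ≡ 22/19. 19⁻¹ ≡ 5 (mod 47) since 19·5 = 95 ≡ 1, so λ ≡ 22·5 ≡ 16.
  x = λ² - 21 - 21 = 256 - 42 ≡ 26; y = λ·(21 - 26) - 33 ≡ 28. → (26, 28)
3P: (26, 28) + (21, 33). λ = (33 - 28)/(21 - 26) ≡ 5/42 mod 47. 42⁻¹ ≡ 28 (mod 47) since 42·28 = 1176 ≡ 1, so λ ≡ 46.
  x = λ² - 26 - 21 = 2116 - 47 ≡ 1; y = λ·(26 - 1) - 28 ≡ 41. → (1, 41)
4P: (1, 41) + (21, 33). λ = (33 - 41)/(21 - 1) ≡ 39/20 mod 47. 20⁻¹ ≡ 40 (mod 47), so λ ≡ 9.
  x = λ² - 1 - 21 = 81 - 22 ≡ 12; y = λ·(1 - 12) - 41 ≡ 1. → (12, 1)
5P: (12, 1) + (21, 33). λ = (33 - 1)/(21 - 12) ≡ 32/9 mod 47. 9⁻¹ ≡ 21 (mod 47), so λ ≡ 14.
  x = λ² - 12 - 21 = 196 - 33 ≡ 22; y = λ·(12 - 22) - 1 ≡ 0. → (22, 0)
6P: (22, 0) + (21, 33). λ = (33 - 0)/(21 - 22) ≡ 33/46 mod 47. 46⁻¹ ≡ 46 (mod 47), so λ ≡ 14.
  x = λ² - 22 - 21 = 196 - 43 ≡ 12; y = λ·(22 - 12) - 0 ≡ 46. → (12, 46)
7P: (12, 46) + (21, 33). λ = (33 - 46)/(21 - 12) ≡ 34/9 mod 47. 9⁻¹ ≡ 21 (mod 47) since 9·21 = 189 ≡ 1, so λ ≡ 9.
  x = λ² - 12 - 21 = 81 - 33 ≡ 1; y = λ·(12 - 1) - 46 ≡ 6. → (1, 6)
8P: (1, 6) + (21, 33). λ = (33 - 6)/(21 - 1) ≡ 27/20 mod 47. 20⁻¹ ≡ 40 (mod 47), so λ ≡ 46.
  x = λ² - 1 - 21 = 2116 - 22 ≡ 26; y = λ·(1 - 26) - 6 ≡ 19. → (26, 19)
9P: (26, 19) + (21, 33). λ = (33 - 19)/(21 - 26) ≡ 14/42 mod 47. 42⁻¹ ≡ 28 (mod 47), so λ ≡ 16.
  x = λ² - 26 - 21 = 256 - 47 ≡ 21; y = λ·(26 - 21) - 19 ≡ 14. → (21, 14)
10P: (21, 14) + (21, 33): same x and y₁ ≡ -y₂, so the sum is the point at infinity.
10P = the point at infinity, so the order is 10.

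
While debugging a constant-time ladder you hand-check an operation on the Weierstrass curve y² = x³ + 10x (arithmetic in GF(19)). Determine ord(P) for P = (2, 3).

2P: tangent at (2, 3): λ = (3·2² + 10)/(2·3) ≡ 3/6. 6⁻¹ ≡ 16 (mod 19), so λ ≡ 3·16 ≡ 10.
  x = λ² - 2 - 2 = 100 - 4 ≡ 1; y = λ·(2 - 1) - 3 ≡ 7. → (1, 7)
3P: (1, 7) + (2, 3). λ = (3 - 7)/(2 - 1) ≡ 15/1 mod 19. 1⁻¹ ≡ 1 (mod 19), so λ ≡ 15.
  x = λ² - 1 - 2 = 225 - 3 ≡ 13; y = λ·(1 - 13) - 7 ≡ 3. → (13, 3)
4P: (13, 3) + (2, 3). λ = (3 - 3)/(2 - 13) ≡ 0/8 mod 19. 8⁻¹ ≡ 12 (mod 19), so λ ≡ 0.
  x = λ² - 13 - 2 = 0 - 15 ≡ 4; y = λ·(13 - 4) - 3 ≡ 16. → (4, 16)
5P: (4, 16) + (2, 3). λ = (3 - 16)/(2 - 4) ≡ 6/17 mod 19. 17⁻¹ ≡ 9 (mod 19), so λ ≡ 16.
  x = λ² - 4 - 2 = 256 - 6 ≡ 3; y = λ·(4 - 3) - 16 ≡ 0. → (3, 0)
6P: (3, 0) + (2, 3). λ = (3 - 0)/(2 - 3) ≡ 3/18 mod 19. 18⁻¹ ≡ 18 (mod 19) since 18·18 = 324 ≡ 1, so λ ≡ 16.
  x = λ² - 3 - 2 = 256 - 5 ≡ 4; y = λ·(3 - 4) - 0 ≡ 3. → (4, 3)
7P: (4, 3) + (2, 3). λ = (3 - 3)/(2 - 4) ≡ 0/17 mod 19. 17⁻¹ ≡ 9 (mod 19), so λ ≡ 0.
  x = λ² - 4 - 2 = 0 - 6 ≡ 13; y = λ·(4 - 13) - 3 ≡ 16. → (13, 16)
8P: (13, 16) + (2, 3). λ = (3 - 16)/(2 - 13) ≡ 6/8 mod 19. 8⁻¹ ≡ 12 (mod 19), so λ ≡ 15.
  x = λ² - 13 - 2 = 225 - 15 ≡ 1; y = λ·(13 - 1) - 16 ≡ 12. → (1, 12)
9P: (1, 12) + (2, 3). λ = (3 - 12)/(2 - 1) ≡ 10/1 mod 19. 1⁻¹ ≡ 1 (mod 19) since 1·1 = 1 ≡ 1, so λ ≡ 10.
  x = λ² - 1 - 2 = 100 - 3 ≡ 2; y = λ·(1 - 2) - 12 ≡ 16. → (2, 16)
10P: (2, 16) + (2, 3): same x and y₁ ≡ -y₂, so the sum is ∞.
10P = ∞, so the order is 10.

10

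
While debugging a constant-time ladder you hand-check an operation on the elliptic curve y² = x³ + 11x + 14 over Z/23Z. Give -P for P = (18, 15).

-(18, 15) = (18, -15 mod 23) = (18, 8).

(18, 8)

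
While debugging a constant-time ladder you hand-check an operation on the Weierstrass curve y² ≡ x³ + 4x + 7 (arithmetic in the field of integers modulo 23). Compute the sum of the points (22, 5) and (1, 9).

(22, 5) + (1, 9). λ = (9 - 5)/(1 - 22) ≡ 4/2 mod 23. 2⁻¹ ≡ 12 (mod 23) since 2·12 = 24 ≡ 1, so λ ≡ 2.
  x = λ² - 22 - 1 = 4 - 23 ≡ 4; y = λ·(22 - 4) - 5 ≡ 8. → (4, 8)

(4, 8)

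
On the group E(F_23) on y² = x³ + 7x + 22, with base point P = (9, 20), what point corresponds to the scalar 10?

Repeated addition: build up to 10P.
2P: tangent at (9, 20): λ = (3·9² + 7)/(2·20) ≡ 20/17. 17⁻¹ ≡ 19 (mod 23), so λ ≡ 20·19 ≡ 12.
  x = λ² - 9 - 9 = 144 - 18 ≡ 11; y = λ·(9 - 11) - 20 ≡ 2. → (11, 2)
3P: (11, 2) + (9, 20). λ = (20 - 2)/(9 - 11) ≡ 18/21 mod 23. 21⁻¹ ≡ 11 (mod 23), so λ ≡ 14.
  x = λ² - 11 - 9 = 196 - 20 ≡ 15; y = λ·(11 - 15) - 2 ≡ 11. → (15, 11)
4P: (15, 11) + (9, 20). λ = (20 - 11)/(9 - 15) ≡ 9/17 mod 23. 17⁻¹ ≡ 19 (mod 23) since 17·19 = 323 ≡ 1, so λ ≡ 10.
  x = λ² - 15 - 9 = 100 - 24 ≡ 7; y = λ·(15 - 7) - 11 ≡ 0. → (7, 0)
5P: (7, 0) + (9, 20). λ = (20 - 0)/(9 - 7) ≡ 20/2 mod 23. 2⁻¹ ≡ 12 (mod 23), so λ ≡ 10.
  x = λ² - 7 - 9 = 100 - 16 ≡ 15; y = λ·(7 - 15) - 0 ≡ 12. → (15, 12)
6P: (15, 12) + (9, 20). λ = (20 - 12)/(9 - 15) ≡ 8/17 mod 23. 17⁻¹ ≡ 19 (mod 23) since 17·19 = 323 ≡ 1, so λ ≡ 14.
  x = λ² - 15 - 9 = 196 - 24 ≡ 11; y = λ·(15 - 11) - 12 ≡ 21. → (11, 21)
7P: (11, 21) + (9, 20). λ = (20 - 21)/(9 - 11) ≡ 22/21 mod 23. 21⁻¹ ≡ 11 (mod 23), so λ ≡ 12.
  x = λ² - 11 - 9 = 144 - 20 ≡ 9; y = λ·(11 - 9) - 21 ≡ 3. → (9, 3)
8P: (9, 3) + (9, 20): same x and y₁ ≡ -y₂, so the sum is the point at infinity.
9P: the point at infinity + (9, 20) = (9, 20) (identity).
10P: tangent at (9, 20): λ = (3·9² + 7)/(2·20) ≡ 20/17. 17⁻¹ ≡ 19 (mod 23), so λ ≡ 20·19 ≡ 12.
  x = λ² - 9 - 9 = 144 - 18 ≡ 11; y = λ·(9 - 11) - 20 ≡ 2. → (11, 2)

(11, 2)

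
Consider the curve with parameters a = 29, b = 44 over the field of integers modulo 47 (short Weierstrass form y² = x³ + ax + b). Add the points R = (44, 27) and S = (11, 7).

(44, 27) + (11, 7). λ = (7 - 27)/(11 - 44) ≡ 27/14 mod 47. 14⁻¹ ≡ 37 (mod 47), so λ ≡ 12.
  x = λ² - 44 - 11 = 144 - 55 ≡ 42; y = λ·(44 - 42) - 27 ≡ 44. → (42, 44)

(42, 44)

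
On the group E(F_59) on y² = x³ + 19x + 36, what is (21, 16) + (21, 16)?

(53, 58)

tangent at (21, 16): λ = (3·21² + 19)/(2·16) ≡ 44/32. 32⁻¹ ≡ 24 (mod 59), so λ ≡ 44·24 ≡ 53.
  x = λ² - 21 - 21 = 2809 - 42 ≡ 53; y = λ·(21 - 53) - 16 ≡ 58. → (53, 58)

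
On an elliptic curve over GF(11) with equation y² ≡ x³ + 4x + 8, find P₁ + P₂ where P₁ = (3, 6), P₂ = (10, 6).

(3, 6) + (10, 6). λ = (6 - 6)/(10 - 3) ≡ 0/7 mod 11. 7⁻¹ ≡ 8 (mod 11) since 7·8 = 56 ≡ 1, so λ ≡ 0.
  x = λ² - 3 - 10 = 0 - 13 ≡ 9; y = λ·(3 - 9) - 6 ≡ 5. → (9, 5)

(9, 5)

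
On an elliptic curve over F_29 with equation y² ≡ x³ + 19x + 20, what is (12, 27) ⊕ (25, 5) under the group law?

(12, 27) + (25, 5). λ = (5 - 27)/(25 - 12) ≡ 7/13 mod 29. 13⁻¹ ≡ 9 (mod 29), so λ ≡ 5.
  x = λ² - 12 - 25 = 25 - 37 ≡ 17; y = λ·(12 - 17) - 27 ≡ 6. → (17, 6)

(17, 6)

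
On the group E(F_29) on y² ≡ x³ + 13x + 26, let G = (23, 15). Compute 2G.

tangent at (23, 15): λ = (3·23² + 13)/(2·15) ≡ 5/1. 1⁻¹ ≡ 1 (mod 29) since 1·1 = 1 ≡ 1, so λ ≡ 5·1 ≡ 5.
  x = λ² - 23 - 23 = 25 - 46 ≡ 8; y = λ·(23 - 8) - 15 ≡ 2. → (8, 2)

(8, 2)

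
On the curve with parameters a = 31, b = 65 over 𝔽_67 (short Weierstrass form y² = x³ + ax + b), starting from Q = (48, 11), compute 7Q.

Repeated addition: build up to 7Q.
2Q: tangent at (48, 11): λ = (3·48² + 31)/(2·11) ≡ 42/22. 22⁻¹ ≡ 64 (mod 67), so λ ≡ 42·64 ≡ 8.
  x = λ² - 48 - 48 = 64 - 96 ≡ 35; y = λ·(48 - 35) - 11 ≡ 26. → (35, 26)
3Q: (35, 26) + (48, 11). λ = (11 - 26)/(48 - 35) ≡ 52/13 mod 67. 13⁻¹ ≡ 31 (mod 67), so λ ≡ 4.
  x = λ² - 35 - 48 = 16 - 83 ≡ 0; y = λ·(35 - 0) - 26 ≡ 47. → (0, 47)
4Q: (0, 47) + (48, 11). λ = (11 - 47)/(48 - 0) ≡ 31/48 mod 67. 48⁻¹ ≡ 7 (mod 67), so λ ≡ 16.
  x = λ² - 0 - 48 = 256 - 48 ≡ 7; y = λ·(0 - 7) - 47 ≡ 42. → (7, 42)
5Q: (7, 42) + (48, 11). λ = (11 - 42)/(48 - 7) ≡ 36/41 mod 67. 41⁻¹ ≡ 18 (mod 67) since 41·18 = 738 ≡ 1, so λ ≡ 45.
  x = λ² - 7 - 48 = 2025 - 55 ≡ 27; y = λ·(7 - 27) - 42 ≡ 63. → (27, 63)
6Q: (27, 63) + (48, 11). λ = (11 - 63)/(48 - 27) ≡ 15/21 mod 67. 21⁻¹ ≡ 16 (mod 67), so λ ≡ 39.
  x = λ² - 27 - 48 = 1521 - 75 ≡ 39; y = λ·(27 - 39) - 63 ≡ 5. → (39, 5)
7Q: (39, 5) + (48, 11). λ = (11 - 5)/(48 - 39) ≡ 6/9 mod 67. 9⁻¹ ≡ 15 (mod 67), so λ ≡ 23.
  x = λ² - 39 - 48 = 529 - 87 ≡ 40; y = λ·(39 - 40) - 5 ≡ 39. → (40, 39)

(40, 39)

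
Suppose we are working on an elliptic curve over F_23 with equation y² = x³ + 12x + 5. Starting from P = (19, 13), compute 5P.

Double-and-add on 5 = (101)₂. Start with P = (19, 13) for the leading 1-bit.
double: tangent at (19, 13): λ = (3·19² + 12)/(2·13) ≡ 14/3. 3⁻¹ ≡ 8 (mod 23), so λ ≡ 14·8 ≡ 20.
  x = λ² - 19 - 19 = 400 - 38 ≡ 17; y = λ·(19 - 17) - 13 ≡ 4. → (17, 4)
double: tangent at (17, 4): λ = (3·17² + 12)/(2·4) ≡ 5/8. 8⁻¹ ≡ 3 (mod 23), so λ ≡ 5·3 ≡ 15.
  x = λ² - 17 - 17 = 225 - 34 ≡ 7; y = λ·(17 - 7) - 4 ≡ 8. → (7, 8)
add P: (7, 8) + (19, 13). λ = (13 - 8)/(19 - 7) ≡ 5/12 mod 23. 12⁻¹ ≡ 2 (mod 23) since 12·2 = 24 ≡ 1, so λ ≡ 10.
  x = λ² - 7 - 19 = 100 - 26 ≡ 5; y = λ·(7 - 5) - 8 ≡ 12. → (5, 12)

(5, 12)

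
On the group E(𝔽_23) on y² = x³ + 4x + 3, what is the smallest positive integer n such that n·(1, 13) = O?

5

2P: tangent at (1, 13): λ = (3·1² + 4)/(2·13) ≡ 7/3. 3⁻¹ ≡ 8 (mod 23) since 3·8 = 24 ≡ 1, so λ ≡ 7·8 ≡ 10.
  x = λ² - 1 - 1 = 100 - 2 ≡ 6; y = λ·(1 - 6) - 13 ≡ 6. → (6, 6)
3P: (6, 6) + (1, 13). λ = (13 - 6)/(1 - 6) ≡ 7/18 mod 23. 18⁻¹ ≡ 9 (mod 23), so λ ≡ 17.
  x = λ² - 6 - 1 = 289 - 7 ≡ 6; y = λ·(6 - 6) - 6 ≡ 17. → (6, 17)
4P: (6, 17) + (1, 13). λ = (13 - 17)/(1 - 6) ≡ 19/18 mod 23. 18⁻¹ ≡ 9 (mod 23) since 18·9 = 162 ≡ 1, so λ ≡ 10.
  x = λ² - 6 - 1 = 100 - 7 ≡ 1; y = λ·(6 - 1) - 17 ≡ 10. → (1, 10)
5P: (1, 10) + (1, 13): same x and y₁ ≡ -y₂, so the sum is O.
5P = O, so the order is 5.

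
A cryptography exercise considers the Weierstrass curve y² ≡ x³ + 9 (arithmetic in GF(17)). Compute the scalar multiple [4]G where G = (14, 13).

Double-and-add on 4 = (100)₂. Start with G = (14, 13) for the leading 1-bit.
double: tangent at (14, 13): λ = (3·14² + 0)/(2·13) ≡ 10/9. 9⁻¹ ≡ 2 (mod 17), so λ ≡ 10·2 ≡ 3.
  x = λ² - 14 - 14 = 9 - 28 ≡ 15; y = λ·(14 - 15) - 13 ≡ 1. → (15, 1)
double: tangent at (15, 1): λ = (3·15² + 0)/(2·1) ≡ 12/2. 2⁻¹ ≡ 9 (mod 17), so λ ≡ 12·9 ≡ 6.
  x = λ² - 15 - 15 = 36 - 30 ≡ 6; y = λ·(15 - 6) - 1 ≡ 2. → (6, 2)

(6, 2)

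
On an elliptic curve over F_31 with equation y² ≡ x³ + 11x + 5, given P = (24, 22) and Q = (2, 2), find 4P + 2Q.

(12, 25)

First 4P:
Double-and-add on 4 = (100)₂. Start with P = (24, 22) for the leading 1-bit.
double: tangent at (24, 22): λ = (3·24² + 11)/(2·22) ≡ 3/13. 13⁻¹ ≡ 12 (mod 31), so λ ≡ 3·12 ≡ 5.
  x = λ² - 24 - 24 = 25 - 48 ≡ 8; y = λ·(24 - 8) - 22 ≡ 27. → (8, 27)
double: tangent at (8, 27): λ = (3·8² + 11)/(2·27) ≡ 17/23. 23⁻¹ ≡ 27 (mod 31), so λ ≡ 17·27 ≡ 25.
  x = λ² - 8 - 8 = 625 - 16 ≡ 20; y = λ·(8 - 20) - 27 ≡ 14. → (20, 14)
4P = (20, 14).
Next 2Q:
Repeated addition: build up to 2Q.
2Q: tangent at (2, 2): λ = (3·2² + 11)/(2·2) ≡ 23/4. 4⁻¹ ≡ 8 (mod 31) since 4·8 = 32 ≡ 1, so λ ≡ 23·8 ≡ 29.
  x = λ² - 2 - 2 = 841 - 4 ≡ 0; y = λ·(2 - 0) - 2 ≡ 25. → (0, 25)
2Q = (0, 25).
Finally 4P + 2Q:
(20, 14) + (0, 25). λ = (25 - 14)/(0 - 20) ≡ 11/11 mod 31. 11⁻¹ ≡ 17 (mod 31) since 11·17 = 187 ≡ 1, so λ ≡ 1.
  x = λ² - 20 - 0 = 1 - 20 ≡ 12; y = λ·(20 - 12) - 14 ≡ 25. → (12, 25)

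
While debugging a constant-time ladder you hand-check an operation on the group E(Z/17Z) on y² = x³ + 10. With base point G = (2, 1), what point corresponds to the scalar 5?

(11, 7)

Repeated addition: build up to 5G.
2G: tangent at (2, 1): λ = (3·2² + 0)/(2·1) ≡ 12/2. 2⁻¹ ≡ 9 (mod 17), so λ ≡ 12·9 ≡ 6.
  x = λ² - 2 - 2 = 36 - 4 ≡ 15; y = λ·(2 - 15) - 1 ≡ 6. → (15, 6)
3G: (15, 6) + (2, 1). λ = (1 - 6)/(2 - 15) ≡ 12/4 mod 17. 4⁻¹ ≡ 13 (mod 17), so λ ≡ 3.
  x = λ² - 15 - 2 = 9 - 17 ≡ 9; y = λ·(15 - 9) - 6 ≡ 12. → (9, 12)
4G: (9, 12) + (2, 1). λ = (1 - 12)/(2 - 9) ≡ 6/10 mod 17. 10⁻¹ ≡ 12 (mod 17) since 10·12 = 120 ≡ 1, so λ ≡ 4.
  x = λ² - 9 - 2 = 16 - 11 ≡ 5; y = λ·(9 - 5) - 12 ≡ 4. → (5, 4)
5G: (5, 4) + (2, 1). λ = (1 - 4)/(2 - 5) ≡ 14/14 mod 17. 14⁻¹ ≡ 11 (mod 17), so λ ≡ 1.
  x = λ² - 5 - 2 = 1 - 7 ≡ 11; y = λ·(5 - 11) - 4 ≡ 7. → (11, 7)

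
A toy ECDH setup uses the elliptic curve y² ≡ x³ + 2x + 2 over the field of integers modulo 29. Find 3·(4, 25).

(23, 21)

Write P = (4, 25).
Repeated addition: build up to 3P.
2P: tangent at (4, 25): λ = (3·4² + 2)/(2·25) ≡ 21/21. 21⁻¹ ≡ 18 (mod 29) since 21·18 = 378 ≡ 1, so λ ≡ 21·18 ≡ 1.
  x = λ² - 4 - 4 = 1 - 8 ≡ 22; y = λ·(4 - 22) - 25 ≡ 15. → (22, 15)
3P: (22, 15) + (4, 25). λ = (25 - 15)/(4 - 22) ≡ 10/11 mod 29. 11⁻¹ ≡ 8 (mod 29) since 11·8 = 88 ≡ 1, so λ ≡ 22.
  x = λ² - 22 - 4 = 484 - 26 ≡ 23; y = λ·(22 - 23) - 15 ≡ 21. → (23, 21)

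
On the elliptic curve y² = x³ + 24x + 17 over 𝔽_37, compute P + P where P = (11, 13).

tangent at (11, 13): λ = (3·11² + 24)/(2·13) ≡ 17/26. 26⁻¹ ≡ 10 (mod 37) since 26·10 = 260 ≡ 1, so λ ≡ 17·10 ≡ 22.
  x = λ² - 11 - 11 = 484 - 22 ≡ 18; y = λ·(11 - 18) - 13 ≡ 18. → (18, 18)

(18, 18)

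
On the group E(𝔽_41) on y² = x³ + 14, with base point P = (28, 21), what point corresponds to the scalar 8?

(28, 21)

Repeated addition: build up to 8P.
2P: tangent at (28, 21): λ = (3·28² + 0)/(2·21) ≡ 15/1. 1⁻¹ ≡ 1 (mod 41) since 1·1 = 1 ≡ 1, so λ ≡ 15·1 ≡ 15.
  x = λ² - 28 - 28 = 225 - 56 ≡ 5; y = λ·(28 - 5) - 21 ≡ 37. → (5, 37)
3P: (5, 37) + (28, 21). λ = (21 - 37)/(28 - 5) ≡ 25/23 mod 41. 23⁻¹ ≡ 25 (mod 41), so λ ≡ 10.
  x = λ² - 5 - 28 = 100 - 33 ≡ 26; y = λ·(5 - 26) - 37 ≡ 40. → (26, 40)
4P: (26, 40) + (28, 21). λ = (21 - 40)/(28 - 26) ≡ 22/2 mod 41. 2⁻¹ ≡ 21 (mod 41) since 2·21 = 42 ≡ 1, so λ ≡ 11.
  x = λ² - 26 - 28 = 121 - 54 ≡ 26; y = λ·(26 - 26) - 40 ≡ 1. → (26, 1)
5P: (26, 1) + (28, 21). λ = (21 - 1)/(28 - 26) ≡ 20/2 mod 41. 2⁻¹ ≡ 21 (mod 41), so λ ≡ 10.
  x = λ² - 26 - 28 = 100 - 54 ≡ 5; y = λ·(26 - 5) - 1 ≡ 4. → (5, 4)
6P: (5, 4) + (28, 21). λ = (21 - 4)/(28 - 5) ≡ 17/23 mod 41. 23⁻¹ ≡ 25 (mod 41) since 23·25 = 575 ≡ 1, so λ ≡ 15.
  x = λ² - 5 - 28 = 225 - 33 ≡ 28; y = λ·(5 - 28) - 4 ≡ 20. → (28, 20)
7P: (28, 20) + (28, 21): same x and y₁ ≡ -y₂, so the sum is O.
8P: O + (28, 21) = (28, 21) (identity).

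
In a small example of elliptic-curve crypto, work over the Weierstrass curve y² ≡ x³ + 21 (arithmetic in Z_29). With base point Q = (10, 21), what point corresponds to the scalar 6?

O

Double-and-add on 6 = (110)₂. Start with Q = (10, 21) for the leading 1-bit.
double: tangent at (10, 21): λ = (3·10² + 0)/(2·21) ≡ 10/13. 13⁻¹ ≡ 9 (mod 29), so λ ≡ 10·9 ≡ 3.
  x = λ² - 10 - 10 = 9 - 20 ≡ 18; y = λ·(10 - 18) - 21 ≡ 13. → (18, 13)
add Q: (18, 13) + (10, 21). λ = (21 - 13)/(10 - 18) ≡ 8/21 mod 29. 21⁻¹ ≡ 18 (mod 29), so λ ≡ 28.
  x = λ² - 18 - 10 = 784 - 28 ≡ 2; y = λ·(18 - 2) - 13 ≡ 0. → (2, 0)
double: (2, 0) + (2, 0): same x and y₁ ≡ -y₂, so the sum is 𝒪.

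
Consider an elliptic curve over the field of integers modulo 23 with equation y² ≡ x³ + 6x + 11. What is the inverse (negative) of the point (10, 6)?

(10, 17)

-(10, 6) = (10, -6 mod 23) = (10, 17).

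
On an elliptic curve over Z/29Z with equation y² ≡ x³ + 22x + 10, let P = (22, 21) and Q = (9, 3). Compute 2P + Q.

(5, 19)

First 2P:
Repeated addition: build up to 2P.
2P: tangent at (22, 21): λ = (3·22² + 22)/(2·21) ≡ 24/13. 13⁻¹ ≡ 9 (mod 29), so λ ≡ 24·9 ≡ 13.
  x = λ² - 22 - 22 = 169 - 44 ≡ 9; y = λ·(22 - 9) - 21 ≡ 3. → (9, 3)
2P = (9, 3).
Finally 2P + Q:
tangent at (9, 3): λ = (3·9² + 22)/(2·3) ≡ 4/6. 6⁻¹ ≡ 5 (mod 29), so λ ≡ 4·5 ≡ 20.
  x = λ² - 9 - 9 = 400 - 18 ≡ 5; y = λ·(9 - 5) - 3 ≡ 19. → (5, 19)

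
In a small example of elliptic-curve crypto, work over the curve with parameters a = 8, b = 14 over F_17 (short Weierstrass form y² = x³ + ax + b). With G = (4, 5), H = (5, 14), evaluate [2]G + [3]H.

First 2G:
Repeated addition: build up to 2G.
2G: tangent at (4, 5): λ = (3·4² + 8)/(2·5) ≡ 5/10. 10⁻¹ ≡ 12 (mod 17), so λ ≡ 5·12 ≡ 9.
  x = λ² - 4 - 4 = 81 - 8 ≡ 5; y = λ·(4 - 5) - 5 ≡ 3. → (5, 3)
2G = (5, 3).
Next 3H:
Repeated addition: build up to 3H.
2H: tangent at (5, 14): λ = (3·5² + 8)/(2·14) ≡ 15/11. 11⁻¹ ≡ 14 (mod 17) since 11·14 = 154 ≡ 1, so λ ≡ 15·14 ≡ 6.
  x = λ² - 5 - 5 = 36 - 10 ≡ 9; y = λ·(5 - 9) - 14 ≡ 13. → (9, 13)
3H: (9, 13) + (5, 14). λ = (14 - 13)/(5 - 9) ≡ 1/13 mod 17. 13⁻¹ ≡ 4 (mod 17) since 13·4 = 52 ≡ 1, so λ ≡ 4.
  x = λ² - 9 - 5 = 16 - 14 ≡ 2; y = λ·(9 - 2) - 13 ≡ 15. → (2, 15)
3H = (2, 15).
Finally 2G + 3H:
(5, 3) + (2, 15). λ = (15 - 3)/(2 - 5) ≡ 12/14 mod 17. 14⁻¹ ≡ 11 (mod 17), so λ ≡ 13.
  x = λ² - 5 - 2 = 169 - 7 ≡ 9; y = λ·(5 - 9) - 3 ≡ 13. → (9, 13)

(9, 13)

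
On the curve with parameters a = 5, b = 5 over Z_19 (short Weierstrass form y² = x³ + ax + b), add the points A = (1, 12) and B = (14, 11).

(1, 12) + (14, 11). λ = (11 - 12)/(14 - 1) ≡ 18/13 mod 19. 13⁻¹ ≡ 3 (mod 19) since 13·3 = 39 ≡ 1, so λ ≡ 16.
  x = λ² - 1 - 14 = 256 - 15 ≡ 13; y = λ·(1 - 13) - 12 ≡ 5. → (13, 5)

(13, 5)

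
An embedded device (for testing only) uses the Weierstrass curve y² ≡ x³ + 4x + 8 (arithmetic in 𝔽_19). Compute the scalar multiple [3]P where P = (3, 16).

Repeated addition: build up to 3P.
2P: tangent at (3, 16): λ = (3·3² + 4)/(2·16) ≡ 12/13. 13⁻¹ ≡ 3 (mod 19), so λ ≡ 12·3 ≡ 17.
  x = λ² - 3 - 3 = 289 - 6 ≡ 17; y = λ·(3 - 17) - 16 ≡ 12. → (17, 12)
3P: (17, 12) + (3, 16). λ = (16 - 12)/(3 - 17) ≡ 4/5 mod 19. 5⁻¹ ≡ 4 (mod 19), so λ ≡ 16.
  x = λ² - 17 - 3 = 256 - 20 ≡ 8; y = λ·(17 - 8) - 12 ≡ 18. → (8, 18)

(8, 18)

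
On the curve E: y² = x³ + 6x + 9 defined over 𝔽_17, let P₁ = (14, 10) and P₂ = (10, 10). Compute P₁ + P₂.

(14, 10) + (10, 10). λ = (10 - 10)/(10 - 14) ≡ 0/13 mod 17. 13⁻¹ ≡ 4 (mod 17), so λ ≡ 0.
  x = λ² - 14 - 10 = 0 - 24 ≡ 10; y = λ·(14 - 10) - 10 ≡ 7. → (10, 7)

(10, 7)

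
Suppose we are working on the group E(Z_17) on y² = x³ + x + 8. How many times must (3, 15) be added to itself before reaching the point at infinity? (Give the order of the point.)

5

2P: tangent at (3, 15): λ = (3·3² + 1)/(2·15) ≡ 11/13. 13⁻¹ ≡ 4 (mod 17) since 13·4 = 52 ≡ 1, so λ ≡ 11·4 ≡ 10.
  x = λ² - 3 - 3 = 100 - 6 ≡ 9; y = λ·(3 - 9) - 15 ≡ 10. → (9, 10)
3P: (9, 10) + (3, 15). λ = (15 - 10)/(3 - 9) ≡ 5/11 mod 17. 11⁻¹ ≡ 14 (mod 17), so λ ≡ 2.
  x = λ² - 9 - 3 = 4 - 12 ≡ 9; y = λ·(9 - 9) - 10 ≡ 7. → (9, 7)
4P: (9, 7) + (3, 15). λ = (15 - 7)/(3 - 9) ≡ 8/11 mod 17. 11⁻¹ ≡ 14 (mod 17), so λ ≡ 10.
  x = λ² - 9 - 3 = 100 - 12 ≡ 3; y = λ·(9 - 3) - 7 ≡ 2. → (3, 2)
5P: (3, 2) + (3, 15): same x and y₁ ≡ -y₂, so the sum is the point at infinity.
5P = the point at infinity, so the order is 5.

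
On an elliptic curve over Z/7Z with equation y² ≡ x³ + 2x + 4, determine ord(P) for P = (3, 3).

2P: tangent at (3, 3): λ = (3·3² + 2)/(2·3) ≡ 1/6. 6⁻¹ ≡ 6 (mod 7), so λ ≡ 1·6 ≡ 6.
  x = λ² - 3 - 3 = 36 - 6 ≡ 2; y = λ·(3 - 2) - 3 ≡ 3. → (2, 3)
3P: (2, 3) + (3, 3). λ = (3 - 3)/(3 - 2) ≡ 0/1 mod 7. 1⁻¹ ≡ 1 (mod 7), so λ ≡ 0.
  x = λ² - 2 - 3 = 0 - 5 ≡ 2; y = λ·(2 - 2) - 3 ≡ 4. → (2, 4)
4P: (2, 4) + (3, 3). λ = (3 - 4)/(3 - 2) ≡ 6/1 mod 7. 1⁻¹ ≡ 1 (mod 7) since 1·1 = 1 ≡ 1, so λ ≡ 6.
  x = λ² - 2 - 3 = 36 - 5 ≡ 3; y = λ·(2 - 3) - 4 ≡ 4. → (3, 4)
5P: (3, 4) + (3, 3): same x and y₁ ≡ -y₂, so the sum is ∞.
5P = ∞, so the order is 5.

5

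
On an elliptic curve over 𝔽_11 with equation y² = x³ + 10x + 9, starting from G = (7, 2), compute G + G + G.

Repeated addition: build up to 3G.
2G: tangent at (7, 2): λ = (3·7² + 10)/(2·2) ≡ 3/4. 4⁻¹ ≡ 3 (mod 11), so λ ≡ 3·3 ≡ 9.
  x = λ² - 7 - 7 = 81 - 14 ≡ 1; y = λ·(7 - 1) - 2 ≡ 8. → (1, 8)
3G: (1, 8) + (7, 2). λ = (2 - 8)/(7 - 1) ≡ 5/6 mod 11. 6⁻¹ ≡ 2 (mod 11) since 6·2 = 12 ≡ 1, so λ ≡ 10.
  x = λ² - 1 - 7 = 100 - 8 ≡ 4; y = λ·(1 - 4) - 8 ≡ 6. → (4, 6)

(4, 6)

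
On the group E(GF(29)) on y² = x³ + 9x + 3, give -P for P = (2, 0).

(2, 0)

-(2, 0) = (2, -0 mod 29) = (2, 0).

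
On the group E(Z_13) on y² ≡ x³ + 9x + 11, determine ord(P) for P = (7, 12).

6

2P: tangent at (7, 12): λ = (3·7² + 9)/(2·12) ≡ 0/11. 11⁻¹ ≡ 6 (mod 13), so λ ≡ 0·6 ≡ 0.
  x = λ² - 7 - 7 = 0 - 14 ≡ 12; y = λ·(7 - 12) - 12 ≡ 1. → (12, 1)
3P: (12, 1) + (7, 12). λ = (12 - 1)/(7 - 12) ≡ 11/8 mod 13. 8⁻¹ ≡ 5 (mod 13), so λ ≡ 3.
  x = λ² - 12 - 7 = 9 - 19 ≡ 3; y = λ·(12 - 3) - 1 ≡ 0. → (3, 0)
4P: (3, 0) + (7, 12). λ = (12 - 0)/(7 - 3) ≡ 12/4 mod 13. 4⁻¹ ≡ 10 (mod 13), so λ ≡ 3.
  x = λ² - 3 - 7 = 9 - 10 ≡ 12; y = λ·(3 - 12) - 0 ≡ 12. → (12, 12)
5P: (12, 12) + (7, 12). λ = (12 - 12)/(7 - 12) ≡ 0/8 mod 13. 8⁻¹ ≡ 5 (mod 13), so λ ≡ 0.
  x = λ² - 12 - 7 = 0 - 19 ≡ 7; y = λ·(12 - 7) - 12 ≡ 1. → (7, 1)
6P: (7, 1) + (7, 12): same x and y₁ ≡ -y₂, so the sum is O.
6P = O, so the order is 6.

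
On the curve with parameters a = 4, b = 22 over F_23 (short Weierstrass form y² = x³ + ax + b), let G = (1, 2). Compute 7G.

O

Double-and-add on 7 = (111)₂. Start with G = (1, 2) for the leading 1-bit.
double: tangent at (1, 2): λ = (3·1² + 4)/(2·2) ≡ 7/4. 4⁻¹ ≡ 6 (mod 23), so λ ≡ 7·6 ≡ 19.
  x = λ² - 1 - 1 = 361 - 2 ≡ 14; y = λ·(1 - 14) - 2 ≡ 4. → (14, 4)
add G: (14, 4) + (1, 2). λ = (2 - 4)/(1 - 14) ≡ 21/10 mod 23. 10⁻¹ ≡ 7 (mod 23), so λ ≡ 9.
  x = λ² - 14 - 1 = 81 - 15 ≡ 20; y = λ·(14 - 20) - 4 ≡ 11. → (20, 11)
double: tangent at (20, 11): λ = (3·20² + 4)/(2·11) ≡ 8/22. 22⁻¹ ≡ 22 (mod 23) since 22·22 = 484 ≡ 1, so λ ≡ 8·22 ≡ 15.
  x = λ² - 20 - 20 = 225 - 40 ≡ 1; y = λ·(20 - 1) - 11 ≡ 21. → (1, 21)
add G: (1, 21) + (1, 2): same x and y₁ ≡ -y₂, so the sum is ∞.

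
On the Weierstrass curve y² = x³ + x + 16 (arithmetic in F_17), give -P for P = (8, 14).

(8, 3)

-(8, 14) = (8, -14 mod 17) = (8, 3).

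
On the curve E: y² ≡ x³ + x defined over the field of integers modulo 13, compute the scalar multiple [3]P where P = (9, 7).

Repeated addition: build up to 3P.
2P: tangent at (9, 7): λ = (3·9² + 1)/(2·7) ≡ 10/1. 1⁻¹ ≡ 1 (mod 13) since 1·1 = 1 ≡ 1, so λ ≡ 10·1 ≡ 10.
  x = λ² - 9 - 9 = 100 - 18 ≡ 4; y = λ·(9 - 4) - 7 ≡ 4. → (4, 4)
3P: (4, 4) + (9, 7). λ = (7 - 4)/(9 - 4) ≡ 3/5 mod 13. 5⁻¹ ≡ 8 (mod 13), so λ ≡ 11.
  x = λ² - 4 - 9 = 121 - 13 ≡ 4; y = λ·(4 - 4) - 4 ≡ 9. → (4, 9)

(4, 9)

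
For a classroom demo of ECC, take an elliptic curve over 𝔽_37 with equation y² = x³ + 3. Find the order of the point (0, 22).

2P: tangent at (0, 22): λ = (3·0² + 0)/(2·22) ≡ 0/7. 7⁻¹ ≡ 16 (mod 37) since 7·16 = 112 ≡ 1, so λ ≡ 0·16 ≡ 0.
  x = λ² - 0 - 0 = 0 - 0 ≡ 0; y = λ·(0 - 0) - 22 ≡ 15. → (0, 15)
3P: (0, 15) + (0, 22): same x and y₁ ≡ -y₂, so the sum is O.
3P = O, so the order is 3.

3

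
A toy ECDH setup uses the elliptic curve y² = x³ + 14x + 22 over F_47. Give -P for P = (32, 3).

(32, 44)

-(32, 3) = (32, -3 mod 47) = (32, 44).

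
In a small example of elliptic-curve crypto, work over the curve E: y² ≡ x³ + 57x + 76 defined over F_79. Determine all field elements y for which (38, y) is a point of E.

32, 47

x³ + 57x + 76 = 57114 ≡ 76 (mod 79).
Square roots of 76 mod 79: 32 and 47 (since 32² = 1024 ≡ 76).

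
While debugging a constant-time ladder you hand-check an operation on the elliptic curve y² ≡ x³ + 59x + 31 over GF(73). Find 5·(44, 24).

(15, 35)

Write P = (44, 24).
Repeated addition: build up to 5P.
2P: tangent at (44, 24): λ = (3·44² + 59)/(2·24) ≡ 27/48. 48⁻¹ ≡ 35 (mod 73) since 48·35 = 1680 ≡ 1, so λ ≡ 27·35 ≡ 69.
  x = λ² - 44 - 44 = 4761 - 88 ≡ 1; y = λ·(44 - 1) - 24 ≡ 23. → (1, 23)
3P: (1, 23) + (44, 24). λ = (24 - 23)/(44 - 1) ≡ 1/43 mod 73. 43⁻¹ ≡ 17 (mod 73) since 43·17 = 731 ≡ 1, so λ ≡ 17.
  x = λ² - 1 - 44 = 289 - 45 ≡ 25; y = λ·(1 - 25) - 23 ≡ 7. → (25, 7)
4P: (25, 7) + (44, 24). λ = (24 - 7)/(44 - 25) ≡ 17/19 mod 73. 19⁻¹ ≡ 50 (mod 73) since 19·50 = 950 ≡ 1, so λ ≡ 47.
  x = λ² - 25 - 44 = 2209 - 69 ≡ 23; y = λ·(25 - 23) - 7 ≡ 14. → (23, 14)
5P: (23, 14) + (44, 24). λ = (24 - 14)/(44 - 23) ≡ 10/21 mod 73. 21⁻¹ ≡ 7 (mod 73), so λ ≡ 70.
  x = λ² - 23 - 44 = 4900 - 67 ≡ 15; y = λ·(23 - 15) - 14 ≡ 35. → (15, 35)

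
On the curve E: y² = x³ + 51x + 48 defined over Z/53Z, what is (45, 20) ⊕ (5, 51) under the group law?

(45, 20) + (5, 51). λ = (51 - 20)/(5 - 45) ≡ 31/13 mod 53. 13⁻¹ ≡ 49 (mod 53), so λ ≡ 35.
  x = λ² - 45 - 5 = 1225 - 50 ≡ 9; y = λ·(45 - 9) - 20 ≡ 21. → (9, 21)

(9, 21)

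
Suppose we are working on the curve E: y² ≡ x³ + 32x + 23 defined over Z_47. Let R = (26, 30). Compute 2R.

tangent at (26, 30): λ = (3·26² + 32)/(2·30) ≡ 39/13. 13⁻¹ ≡ 29 (mod 47) since 13·29 = 377 ≡ 1, so λ ≡ 39·29 ≡ 3.
  x = λ² - 26 - 26 = 9 - 52 ≡ 4; y = λ·(26 - 4) - 30 ≡ 36. → (4, 36)

(4, 36)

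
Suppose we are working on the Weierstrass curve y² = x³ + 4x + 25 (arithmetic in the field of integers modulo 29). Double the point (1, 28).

tangent at (1, 28): λ = (3·1² + 4)/(2·28) ≡ 7/27. 27⁻¹ ≡ 14 (mod 29), so λ ≡ 7·14 ≡ 11.
  x = λ² - 1 - 1 = 121 - 2 ≡ 3; y = λ·(1 - 3) - 28 ≡ 8. → (3, 8)

(3, 8)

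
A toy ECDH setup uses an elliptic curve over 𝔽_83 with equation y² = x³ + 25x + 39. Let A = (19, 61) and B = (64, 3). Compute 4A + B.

(5, 66)

First 4A:
Repeated addition: build up to 4A.
2A: tangent at (19, 61): λ = (3·19² + 25)/(2·61) ≡ 29/39. 39⁻¹ ≡ 66 (mod 83) since 39·66 = 2574 ≡ 1, so λ ≡ 29·66 ≡ 5.
  x = λ² - 19 - 19 = 25 - 38 ≡ 70; y = λ·(19 - 70) - 61 ≡ 16. → (70, 16)
3A: (70, 16) + (19, 61). λ = (61 - 16)/(19 - 70) ≡ 45/32 mod 83. 32⁻¹ ≡ 13 (mod 83), so λ ≡ 4.
  x = λ² - 70 - 19 = 16 - 89 ≡ 10; y = λ·(70 - 10) - 16 ≡ 58. → (10, 58)
4A: (10, 58) + (19, 61). λ = (61 - 58)/(19 - 10) ≡ 3/9 mod 83. 9⁻¹ ≡ 37 (mod 83) since 9·37 = 333 ≡ 1, so λ ≡ 28.
  x = λ² - 10 - 19 = 784 - 29 ≡ 8; y = λ·(10 - 8) - 58 ≡ 81. → (8, 81)
4A = (8, 81).
Finally 4A + B:
(8, 81) + (64, 3). λ = (3 - 81)/(64 - 8) ≡ 5/56 mod 83. 56⁻¹ ≡ 43 (mod 83), so λ ≡ 49.
  x = λ² - 8 - 64 = 2401 - 72 ≡ 5; y = λ·(8 - 5) - 81 ≡ 66. → (5, 66)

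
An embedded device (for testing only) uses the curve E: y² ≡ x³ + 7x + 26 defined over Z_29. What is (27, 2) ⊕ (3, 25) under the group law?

(27, 2) + (3, 25). λ = (25 - 2)/(3 - 27) ≡ 23/5 mod 29. 5⁻¹ ≡ 6 (mod 29) since 5·6 = 30 ≡ 1, so λ ≡ 22.
  x = λ² - 27 - 3 = 484 - 30 ≡ 19; y = λ·(27 - 19) - 2 ≡ 0. → (19, 0)

(19, 0)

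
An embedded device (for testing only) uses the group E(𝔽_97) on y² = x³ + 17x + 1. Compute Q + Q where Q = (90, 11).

(84, 69)

tangent at (90, 11): λ = (3·90² + 17)/(2·11) ≡ 67/22. 22⁻¹ ≡ 75 (mod 97) since 22·75 = 1650 ≡ 1, so λ ≡ 67·75 ≡ 78.
  x = λ² - 90 - 90 = 6084 - 180 ≡ 84; y = λ·(90 - 84) - 11 ≡ 69. → (84, 69)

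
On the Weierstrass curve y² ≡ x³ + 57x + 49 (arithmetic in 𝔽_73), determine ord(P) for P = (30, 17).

2P: tangent at (30, 17): λ = (3·30² + 57)/(2·17) ≡ 56/34. 34⁻¹ ≡ 58 (mod 73), so λ ≡ 56·58 ≡ 36.
  x = λ² - 30 - 30 = 1296 - 60 ≡ 68; y = λ·(30 - 68) - 17 ≡ 2. → (68, 2)
3P: (68, 2) + (30, 17). λ = (17 - 2)/(30 - 68) ≡ 15/35 mod 73. 35⁻¹ ≡ 48 (mod 73), so λ ≡ 63.
  x = λ² - 68 - 30 = 3969 - 98 ≡ 2; y = λ·(68 - 2) - 2 ≡ 68. → (2, 68)
4P: (2, 68) + (30, 17). λ = (17 - 68)/(30 - 2) ≡ 22/28 mod 73. 28⁻¹ ≡ 60 (mod 73), so λ ≡ 6.
  x = λ² - 2 - 30 = 36 - 32 ≡ 4; y = λ·(2 - 4) - 68 ≡ 66. → (4, 66)
5P: (4, 66) + (30, 17). λ = (17 - 66)/(30 - 4) ≡ 24/26 mod 73. 26⁻¹ ≡ 59 (mod 73), so λ ≡ 29.
  x = λ² - 4 - 30 = 841 - 34 ≡ 4; y = λ·(4 - 4) - 66 ≡ 7. → (4, 7)
6P: (4, 7) + (30, 17). λ = (17 - 7)/(30 - 4) ≡ 10/26 mod 73. 26⁻¹ ≡ 59 (mod 73) since 26·59 = 1534 ≡ 1, so λ ≡ 6.
  x = λ² - 4 - 30 = 36 - 34 ≡ 2; y = λ·(4 - 2) - 7 ≡ 5. → (2, 5)
7P: (2, 5) + (30, 17). λ = (17 - 5)/(30 - 2) ≡ 12/28 mod 73. 28⁻¹ ≡ 60 (mod 73) since 28·60 = 1680 ≡ 1, so λ ≡ 63.
  x = λ² - 2 - 30 = 3969 - 32 ≡ 68; y = λ·(2 - 68) - 5 ≡ 71. → (68, 71)
8P: (68, 71) + (30, 17). λ = (17 - 71)/(30 - 68) ≡ 19/35 mod 73. 35⁻¹ ≡ 48 (mod 73) since 35·48 = 1680 ≡ 1, so λ ≡ 36.
  x = λ² - 68 - 30 = 1296 - 98 ≡ 30; y = λ·(68 - 30) - 71 ≡ 56. → (30, 56)
9P: (30, 56) + (30, 17): same x and y₁ ≡ -y₂, so the sum is O.
9P = O, so the order is 9.

9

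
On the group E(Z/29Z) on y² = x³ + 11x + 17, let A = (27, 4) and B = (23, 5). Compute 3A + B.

(19, 3)

First 3A:
Repeated addition: build up to 3A.
2A: tangent at (27, 4): λ = (3·27² + 11)/(2·4) ≡ 23/8. 8⁻¹ ≡ 11 (mod 29) since 8·11 = 88 ≡ 1, so λ ≡ 23·11 ≡ 21.
  x = λ² - 27 - 27 = 441 - 54 ≡ 10; y = λ·(27 - 10) - 4 ≡ 5. → (10, 5)
3A: (10, 5) + (27, 4). λ = (4 - 5)/(27 - 10) ≡ 28/17 mod 29. 17⁻¹ ≡ 12 (mod 29), so λ ≡ 17.
  x = λ² - 10 - 27 = 289 - 37 ≡ 20; y = λ·(10 - 20) - 5 ≡ 28. → (20, 28)
3A = (20, 28).
Finally 3A + B:
(20, 28) + (23, 5). λ = (5 - 28)/(23 - 20) ≡ 6/3 mod 29. 3⁻¹ ≡ 10 (mod 29) since 3·10 = 30 ≡ 1, so λ ≡ 2.
  x = λ² - 20 - 23 = 4 - 43 ≡ 19; y = λ·(20 - 19) - 28 ≡ 3. → (19, 3)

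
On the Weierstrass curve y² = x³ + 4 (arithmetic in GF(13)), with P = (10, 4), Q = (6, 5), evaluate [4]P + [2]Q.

First 4P:
Double-and-add on 4 = (100)₂. Start with P = (10, 4) for the leading 1-bit.
double: tangent at (10, 4): λ = (3·10² + 0)/(2·4) ≡ 1/8. 8⁻¹ ≡ 5 (mod 13), so λ ≡ 1·5 ≡ 5.
  x = λ² - 10 - 10 = 25 - 20 ≡ 5; y = λ·(10 - 5) - 4 ≡ 8. → (5, 8)
double: tangent at (5, 8): λ = (3·5² + 0)/(2·8) ≡ 10/3. 3⁻¹ ≡ 9 (mod 13), so λ ≡ 10·9 ≡ 12.
  x = λ² - 5 - 5 = 144 - 10 ≡ 4; y = λ·(5 - 4) - 8 ≡ 4. → (4, 4)
4P = (4, 4).
Next 2Q:
Repeated addition: build up to 2Q.
2Q: tangent at (6, 5): λ = (3·6² + 0)/(2·5) ≡ 4/10. 10⁻¹ ≡ 4 (mod 13), so λ ≡ 4·4 ≡ 3.
  x = λ² - 6 - 6 = 9 - 12 ≡ 10; y = λ·(6 - 10) - 5 ≡ 9. → (10, 9)
2Q = (10, 9).
Finally 4P + 2Q:
(4, 4) + (10, 9). λ = (9 - 4)/(10 - 4) ≡ 5/6 mod 13. 6⁻¹ ≡ 11 (mod 13) since 6·11 = 66 ≡ 1, so λ ≡ 3.
  x = λ² - 4 - 10 = 9 - 14 ≡ 8; y = λ·(4 - 8) - 4 ≡ 10. → (8, 10)

(8, 10)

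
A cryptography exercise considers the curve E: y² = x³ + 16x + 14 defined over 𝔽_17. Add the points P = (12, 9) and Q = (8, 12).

(5, 7)

(12, 9) + (8, 12). λ = (12 - 9)/(8 - 12) ≡ 3/13 mod 17. 13⁻¹ ≡ 4 (mod 17), so λ ≡ 12.
  x = λ² - 12 - 8 = 144 - 20 ≡ 5; y = λ·(12 - 5) - 9 ≡ 7. → (5, 7)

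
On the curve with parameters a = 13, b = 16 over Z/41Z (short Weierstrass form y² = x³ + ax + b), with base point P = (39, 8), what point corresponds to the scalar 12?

Repeated addition: build up to 12P.
2P: tangent at (39, 8): λ = (3·39² + 13)/(2·8) ≡ 25/16. 16⁻¹ ≡ 18 (mod 41), so λ ≡ 25·18 ≡ 40.
  x = λ² - 39 - 39 = 1600 - 78 ≡ 5; y = λ·(39 - 5) - 8 ≡ 40. → (5, 40)
3P: (5, 40) + (39, 8). λ = (8 - 40)/(39 - 5) ≡ 9/34 mod 41. 34⁻¹ ≡ 35 (mod 41) since 34·35 = 1190 ≡ 1, so λ ≡ 28.
  x = λ² - 5 - 39 = 784 - 44 ≡ 2; y = λ·(5 - 2) - 40 ≡ 3. → (2, 3)
4P: (2, 3) + (39, 8). λ = (8 - 3)/(39 - 2) ≡ 5/37 mod 41. 37⁻¹ ≡ 10 (mod 41), so λ ≡ 9.
  x = λ² - 2 - 39 = 81 - 41 ≡ 40; y = λ·(2 - 40) - 3 ≡ 24. → (40, 24)
5P: (40, 24) + (39, 8). λ = (8 - 24)/(39 - 40) ≡ 25/40 mod 41. 40⁻¹ ≡ 40 (mod 41), so λ ≡ 16.
  x = λ² - 40 - 39 = 256 - 79 ≡ 13; y = λ·(40 - 13) - 24 ≡ 39. → (13, 39)
6P: (13, 39) + (39, 8). λ = (8 - 39)/(39 - 13) ≡ 10/26 mod 41. 26⁻¹ ≡ 30 (mod 41) since 26·30 = 780 ≡ 1, so λ ≡ 13.
  x = λ² - 13 - 39 = 169 - 52 ≡ 35; y = λ·(13 - 35) - 39 ≡ 3. → (35, 3)
7P: (35, 3) + (39, 8). λ = (8 - 3)/(39 - 35) ≡ 5/4 mod 41. 4⁻¹ ≡ 31 (mod 41) since 4·31 = 124 ≡ 1, so λ ≡ 32.
  x = λ² - 35 - 39 = 1024 - 74 ≡ 7; y = λ·(35 - 7) - 3 ≡ 32. → (7, 32)
8P: (7, 32) + (39, 8). λ = (8 - 32)/(39 - 7) ≡ 17/32 mod 41. 32⁻¹ ≡ 9 (mod 41) since 32·9 = 288 ≡ 1, so λ ≡ 30.
  x = λ² - 7 - 39 = 900 - 46 ≡ 34; y = λ·(7 - 34) - 32 ≡ 19. → (34, 19)
9P: (34, 19) + (39, 8). λ = (8 - 19)/(39 - 34) ≡ 30/5 mod 41. 5⁻¹ ≡ 33 (mod 41), so λ ≡ 6.
  x = λ² - 34 - 39 = 36 - 73 ≡ 4; y = λ·(34 - 4) - 19 ≡ 38. → (4, 38)
10P: (4, 38) + (39, 8). λ = (8 - 38)/(39 - 4) ≡ 11/35 mod 41. 35⁻¹ ≡ 34 (mod 41), so λ ≡ 5.
  x = λ² - 4 - 39 = 25 - 43 ≡ 23; y = λ·(4 - 23) - 38 ≡ 31. → (23, 31)
11P: (23, 31) + (39, 8). λ = (8 - 31)/(39 - 23) ≡ 18/16 mod 41. 16⁻¹ ≡ 18 (mod 41) since 16·18 = 288 ≡ 1, so λ ≡ 37.
  x = λ² - 23 - 39 = 1369 - 62 ≡ 36; y = λ·(23 - 36) - 31 ≡ 21. → (36, 21)
12P: (36, 21) + (39, 8). λ = (8 - 21)/(39 - 36) ≡ 28/3 mod 41. 3⁻¹ ≡ 14 (mod 41) since 3·14 = 42 ≡ 1, so λ ≡ 23.
  x = λ² - 36 - 39 = 529 - 75 ≡ 3; y = λ·(36 - 3) - 21 ≡ 0. → (3, 0)

(3, 0)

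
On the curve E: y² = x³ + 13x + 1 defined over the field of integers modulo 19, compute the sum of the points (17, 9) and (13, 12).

(17, 9) + (13, 12). λ = (12 - 9)/(13 - 17) ≡ 3/15 mod 19. 15⁻¹ ≡ 14 (mod 19), so λ ≡ 4.
  x = λ² - 17 - 13 = 16 - 30 ≡ 5; y = λ·(17 - 5) - 9 ≡ 1. → (5, 1)

(5, 1)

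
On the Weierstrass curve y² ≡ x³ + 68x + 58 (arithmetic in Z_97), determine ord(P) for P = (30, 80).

11

2P: tangent at (30, 80): λ = (3·30² + 68)/(2·80) ≡ 52/63. 63⁻¹ ≡ 77 (mod 97) since 63·77 = 4851 ≡ 1, so λ ≡ 52·77 ≡ 27.
  x = λ² - 30 - 30 = 729 - 60 ≡ 87; y = λ·(30 - 87) - 80 ≡ 30. → (87, 30)
3P: (87, 30) + (30, 80). λ = (80 - 30)/(30 - 87) ≡ 50/40 mod 97. 40⁻¹ ≡ 17 (mod 97) since 40·17 = 680 ≡ 1, so λ ≡ 74.
  x = λ² - 87 - 30 = 5476 - 117 ≡ 24; y = λ·(87 - 24) - 30 ≡ 73. → (24, 73)
4P: (24, 73) + (30, 80). λ = (80 - 73)/(30 - 24) ≡ 7/6 mod 97. 6⁻¹ ≡ 81 (mod 97), so λ ≡ 82.
  x = λ² - 24 - 30 = 6724 - 54 ≡ 74; y = λ·(24 - 74) - 73 ≡ 95. → (74, 95)
5P: (74, 95) + (30, 80). λ = (80 - 95)/(30 - 74) ≡ 82/53 mod 97. 53⁻¹ ≡ 11 (mod 97), so λ ≡ 29.
  x = λ² - 74 - 30 = 841 - 104 ≡ 58; y = λ·(74 - 58) - 95 ≡ 78. → (58, 78)
6P: (58, 78) + (30, 80). λ = (80 - 78)/(30 - 58) ≡ 2/69 mod 97. 69⁻¹ ≡ 45 (mod 97), so λ ≡ 90.
  x = λ² - 58 - 30 = 8100 - 88 ≡ 58; y = λ·(58 - 58) - 78 ≡ 19. → (58, 19)
7P: (58, 19) + (30, 80). λ = (80 - 19)/(30 - 58) ≡ 61/69 mod 97. 69⁻¹ ≡ 45 (mod 97) since 69·45 = 3105 ≡ 1, so λ ≡ 29.
  x = λ² - 58 - 30 = 841 - 88 ≡ 74; y = λ·(58 - 74) - 19 ≡ 2. → (74, 2)
8P: (74, 2) + (30, 80). λ = (80 - 2)/(30 - 74) ≡ 78/53 mod 97. 53⁻¹ ≡ 11 (mod 97) since 53·11 = 583 ≡ 1, so λ ≡ 82.
  x = λ² - 74 - 30 = 6724 - 104 ≡ 24; y = λ·(74 - 24) - 2 ≡ 24. → (24, 24)
9P: (24, 24) + (30, 80). λ = (80 - 24)/(30 - 24) ≡ 56/6 mod 97. 6⁻¹ ≡ 81 (mod 97) since 6·81 = 486 ≡ 1, so λ ≡ 74.
  x = λ² - 24 - 30 = 5476 - 54 ≡ 87; y = λ·(24 - 87) - 24 ≡ 67. → (87, 67)
10P: (87, 67) + (30, 80). λ = (80 - 67)/(30 - 87) ≡ 13/40 mod 97. 40⁻¹ ≡ 17 (mod 97) since 40·17 = 680 ≡ 1, so λ ≡ 27.
  x = λ² - 87 - 30 = 729 - 117 ≡ 30; y = λ·(87 - 30) - 67 ≡ 17. → (30, 17)
11P: (30, 17) + (30, 80): same x and y₁ ≡ -y₂, so the sum is ∞.
11P = ∞, so the order is 11.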